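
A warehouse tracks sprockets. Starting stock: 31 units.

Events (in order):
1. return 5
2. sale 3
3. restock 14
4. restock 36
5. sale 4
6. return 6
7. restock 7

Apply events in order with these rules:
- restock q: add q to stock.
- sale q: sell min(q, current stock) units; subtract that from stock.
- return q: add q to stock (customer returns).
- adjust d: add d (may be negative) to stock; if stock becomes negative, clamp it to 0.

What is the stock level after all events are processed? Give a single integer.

Processing events:
Start: stock = 31
  Event 1 (return 5): 31 + 5 = 36
  Event 2 (sale 3): sell min(3,36)=3. stock: 36 - 3 = 33. total_sold = 3
  Event 3 (restock 14): 33 + 14 = 47
  Event 4 (restock 36): 47 + 36 = 83
  Event 5 (sale 4): sell min(4,83)=4. stock: 83 - 4 = 79. total_sold = 7
  Event 6 (return 6): 79 + 6 = 85
  Event 7 (restock 7): 85 + 7 = 92
Final: stock = 92, total_sold = 7

Answer: 92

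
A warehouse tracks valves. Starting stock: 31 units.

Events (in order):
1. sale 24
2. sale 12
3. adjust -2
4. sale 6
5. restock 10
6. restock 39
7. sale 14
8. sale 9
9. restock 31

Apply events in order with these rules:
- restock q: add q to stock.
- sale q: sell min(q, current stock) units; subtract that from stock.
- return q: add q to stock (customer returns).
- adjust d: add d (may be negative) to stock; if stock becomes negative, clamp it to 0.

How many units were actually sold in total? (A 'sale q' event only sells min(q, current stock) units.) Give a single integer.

Processing events:
Start: stock = 31
  Event 1 (sale 24): sell min(24,31)=24. stock: 31 - 24 = 7. total_sold = 24
  Event 2 (sale 12): sell min(12,7)=7. stock: 7 - 7 = 0. total_sold = 31
  Event 3 (adjust -2): 0 + -2 = 0 (clamped to 0)
  Event 4 (sale 6): sell min(6,0)=0. stock: 0 - 0 = 0. total_sold = 31
  Event 5 (restock 10): 0 + 10 = 10
  Event 6 (restock 39): 10 + 39 = 49
  Event 7 (sale 14): sell min(14,49)=14. stock: 49 - 14 = 35. total_sold = 45
  Event 8 (sale 9): sell min(9,35)=9. stock: 35 - 9 = 26. total_sold = 54
  Event 9 (restock 31): 26 + 31 = 57
Final: stock = 57, total_sold = 54

Answer: 54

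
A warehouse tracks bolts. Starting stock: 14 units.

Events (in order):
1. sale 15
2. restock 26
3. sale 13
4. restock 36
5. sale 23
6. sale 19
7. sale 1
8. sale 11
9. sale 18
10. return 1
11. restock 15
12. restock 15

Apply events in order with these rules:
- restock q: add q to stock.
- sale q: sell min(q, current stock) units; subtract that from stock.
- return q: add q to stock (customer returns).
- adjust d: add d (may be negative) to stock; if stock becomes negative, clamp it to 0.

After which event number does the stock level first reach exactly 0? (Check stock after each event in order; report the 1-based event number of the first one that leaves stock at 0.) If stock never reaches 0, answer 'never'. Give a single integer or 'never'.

Processing events:
Start: stock = 14
  Event 1 (sale 15): sell min(15,14)=14. stock: 14 - 14 = 0. total_sold = 14
  Event 2 (restock 26): 0 + 26 = 26
  Event 3 (sale 13): sell min(13,26)=13. stock: 26 - 13 = 13. total_sold = 27
  Event 4 (restock 36): 13 + 36 = 49
  Event 5 (sale 23): sell min(23,49)=23. stock: 49 - 23 = 26. total_sold = 50
  Event 6 (sale 19): sell min(19,26)=19. stock: 26 - 19 = 7. total_sold = 69
  Event 7 (sale 1): sell min(1,7)=1. stock: 7 - 1 = 6. total_sold = 70
  Event 8 (sale 11): sell min(11,6)=6. stock: 6 - 6 = 0. total_sold = 76
  Event 9 (sale 18): sell min(18,0)=0. stock: 0 - 0 = 0. total_sold = 76
  Event 10 (return 1): 0 + 1 = 1
  Event 11 (restock 15): 1 + 15 = 16
  Event 12 (restock 15): 16 + 15 = 31
Final: stock = 31, total_sold = 76

First zero at event 1.

Answer: 1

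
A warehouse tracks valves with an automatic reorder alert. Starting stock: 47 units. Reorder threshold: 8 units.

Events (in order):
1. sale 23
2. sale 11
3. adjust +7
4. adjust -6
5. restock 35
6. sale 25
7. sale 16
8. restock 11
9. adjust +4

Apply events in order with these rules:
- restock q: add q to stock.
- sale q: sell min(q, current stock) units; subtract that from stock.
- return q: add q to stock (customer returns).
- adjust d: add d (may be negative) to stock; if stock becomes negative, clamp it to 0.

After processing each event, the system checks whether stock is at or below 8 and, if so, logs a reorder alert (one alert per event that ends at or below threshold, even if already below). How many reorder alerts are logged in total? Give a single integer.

Processing events:
Start: stock = 47
  Event 1 (sale 23): sell min(23,47)=23. stock: 47 - 23 = 24. total_sold = 23
  Event 2 (sale 11): sell min(11,24)=11. stock: 24 - 11 = 13. total_sold = 34
  Event 3 (adjust +7): 13 + 7 = 20
  Event 4 (adjust -6): 20 + -6 = 14
  Event 5 (restock 35): 14 + 35 = 49
  Event 6 (sale 25): sell min(25,49)=25. stock: 49 - 25 = 24. total_sold = 59
  Event 7 (sale 16): sell min(16,24)=16. stock: 24 - 16 = 8. total_sold = 75
  Event 8 (restock 11): 8 + 11 = 19
  Event 9 (adjust +4): 19 + 4 = 23
Final: stock = 23, total_sold = 75

Checking against threshold 8:
  After event 1: stock=24 > 8
  After event 2: stock=13 > 8
  After event 3: stock=20 > 8
  After event 4: stock=14 > 8
  After event 5: stock=49 > 8
  After event 6: stock=24 > 8
  After event 7: stock=8 <= 8 -> ALERT
  After event 8: stock=19 > 8
  After event 9: stock=23 > 8
Alert events: [7]. Count = 1

Answer: 1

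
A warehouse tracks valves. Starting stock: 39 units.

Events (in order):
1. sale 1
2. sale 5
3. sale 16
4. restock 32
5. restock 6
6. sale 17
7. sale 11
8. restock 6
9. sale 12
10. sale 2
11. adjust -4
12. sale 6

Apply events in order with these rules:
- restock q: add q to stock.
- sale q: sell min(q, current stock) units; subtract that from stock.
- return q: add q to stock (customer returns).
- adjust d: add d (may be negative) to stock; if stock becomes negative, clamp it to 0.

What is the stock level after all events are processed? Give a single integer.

Answer: 9

Derivation:
Processing events:
Start: stock = 39
  Event 1 (sale 1): sell min(1,39)=1. stock: 39 - 1 = 38. total_sold = 1
  Event 2 (sale 5): sell min(5,38)=5. stock: 38 - 5 = 33. total_sold = 6
  Event 3 (sale 16): sell min(16,33)=16. stock: 33 - 16 = 17. total_sold = 22
  Event 4 (restock 32): 17 + 32 = 49
  Event 5 (restock 6): 49 + 6 = 55
  Event 6 (sale 17): sell min(17,55)=17. stock: 55 - 17 = 38. total_sold = 39
  Event 7 (sale 11): sell min(11,38)=11. stock: 38 - 11 = 27. total_sold = 50
  Event 8 (restock 6): 27 + 6 = 33
  Event 9 (sale 12): sell min(12,33)=12. stock: 33 - 12 = 21. total_sold = 62
  Event 10 (sale 2): sell min(2,21)=2. stock: 21 - 2 = 19. total_sold = 64
  Event 11 (adjust -4): 19 + -4 = 15
  Event 12 (sale 6): sell min(6,15)=6. stock: 15 - 6 = 9. total_sold = 70
Final: stock = 9, total_sold = 70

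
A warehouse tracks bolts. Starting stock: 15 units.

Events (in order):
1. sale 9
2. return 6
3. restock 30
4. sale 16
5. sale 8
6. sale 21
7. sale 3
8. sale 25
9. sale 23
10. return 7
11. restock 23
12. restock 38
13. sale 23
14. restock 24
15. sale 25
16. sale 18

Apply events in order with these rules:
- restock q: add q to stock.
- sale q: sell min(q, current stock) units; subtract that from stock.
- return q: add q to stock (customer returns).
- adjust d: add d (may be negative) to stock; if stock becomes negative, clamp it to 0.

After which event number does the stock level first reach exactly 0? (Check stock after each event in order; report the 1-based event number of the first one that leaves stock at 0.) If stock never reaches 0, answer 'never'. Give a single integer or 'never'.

Processing events:
Start: stock = 15
  Event 1 (sale 9): sell min(9,15)=9. stock: 15 - 9 = 6. total_sold = 9
  Event 2 (return 6): 6 + 6 = 12
  Event 3 (restock 30): 12 + 30 = 42
  Event 4 (sale 16): sell min(16,42)=16. stock: 42 - 16 = 26. total_sold = 25
  Event 5 (sale 8): sell min(8,26)=8. stock: 26 - 8 = 18. total_sold = 33
  Event 6 (sale 21): sell min(21,18)=18. stock: 18 - 18 = 0. total_sold = 51
  Event 7 (sale 3): sell min(3,0)=0. stock: 0 - 0 = 0. total_sold = 51
  Event 8 (sale 25): sell min(25,0)=0. stock: 0 - 0 = 0. total_sold = 51
  Event 9 (sale 23): sell min(23,0)=0. stock: 0 - 0 = 0. total_sold = 51
  Event 10 (return 7): 0 + 7 = 7
  Event 11 (restock 23): 7 + 23 = 30
  Event 12 (restock 38): 30 + 38 = 68
  Event 13 (sale 23): sell min(23,68)=23. stock: 68 - 23 = 45. total_sold = 74
  Event 14 (restock 24): 45 + 24 = 69
  Event 15 (sale 25): sell min(25,69)=25. stock: 69 - 25 = 44. total_sold = 99
  Event 16 (sale 18): sell min(18,44)=18. stock: 44 - 18 = 26. total_sold = 117
Final: stock = 26, total_sold = 117

First zero at event 6.

Answer: 6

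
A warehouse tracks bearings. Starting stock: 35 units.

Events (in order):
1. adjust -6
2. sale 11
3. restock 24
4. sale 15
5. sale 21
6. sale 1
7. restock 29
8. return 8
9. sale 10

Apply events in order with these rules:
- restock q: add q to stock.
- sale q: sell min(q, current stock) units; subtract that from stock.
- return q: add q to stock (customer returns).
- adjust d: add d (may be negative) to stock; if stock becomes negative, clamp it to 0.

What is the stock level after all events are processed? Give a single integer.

Answer: 32

Derivation:
Processing events:
Start: stock = 35
  Event 1 (adjust -6): 35 + -6 = 29
  Event 2 (sale 11): sell min(11,29)=11. stock: 29 - 11 = 18. total_sold = 11
  Event 3 (restock 24): 18 + 24 = 42
  Event 4 (sale 15): sell min(15,42)=15. stock: 42 - 15 = 27. total_sold = 26
  Event 5 (sale 21): sell min(21,27)=21. stock: 27 - 21 = 6. total_sold = 47
  Event 6 (sale 1): sell min(1,6)=1. stock: 6 - 1 = 5. total_sold = 48
  Event 7 (restock 29): 5 + 29 = 34
  Event 8 (return 8): 34 + 8 = 42
  Event 9 (sale 10): sell min(10,42)=10. stock: 42 - 10 = 32. total_sold = 58
Final: stock = 32, total_sold = 58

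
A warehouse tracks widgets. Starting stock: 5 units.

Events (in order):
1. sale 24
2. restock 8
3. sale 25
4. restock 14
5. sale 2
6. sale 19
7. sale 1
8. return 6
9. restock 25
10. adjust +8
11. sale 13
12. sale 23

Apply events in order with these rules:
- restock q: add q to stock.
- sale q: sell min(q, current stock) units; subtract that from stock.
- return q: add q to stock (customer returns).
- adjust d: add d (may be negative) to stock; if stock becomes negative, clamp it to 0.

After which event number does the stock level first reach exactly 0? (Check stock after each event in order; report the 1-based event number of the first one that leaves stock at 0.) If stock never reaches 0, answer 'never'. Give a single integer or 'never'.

Answer: 1

Derivation:
Processing events:
Start: stock = 5
  Event 1 (sale 24): sell min(24,5)=5. stock: 5 - 5 = 0. total_sold = 5
  Event 2 (restock 8): 0 + 8 = 8
  Event 3 (sale 25): sell min(25,8)=8. stock: 8 - 8 = 0. total_sold = 13
  Event 4 (restock 14): 0 + 14 = 14
  Event 5 (sale 2): sell min(2,14)=2. stock: 14 - 2 = 12. total_sold = 15
  Event 6 (sale 19): sell min(19,12)=12. stock: 12 - 12 = 0. total_sold = 27
  Event 7 (sale 1): sell min(1,0)=0. stock: 0 - 0 = 0. total_sold = 27
  Event 8 (return 6): 0 + 6 = 6
  Event 9 (restock 25): 6 + 25 = 31
  Event 10 (adjust +8): 31 + 8 = 39
  Event 11 (sale 13): sell min(13,39)=13. stock: 39 - 13 = 26. total_sold = 40
  Event 12 (sale 23): sell min(23,26)=23. stock: 26 - 23 = 3. total_sold = 63
Final: stock = 3, total_sold = 63

First zero at event 1.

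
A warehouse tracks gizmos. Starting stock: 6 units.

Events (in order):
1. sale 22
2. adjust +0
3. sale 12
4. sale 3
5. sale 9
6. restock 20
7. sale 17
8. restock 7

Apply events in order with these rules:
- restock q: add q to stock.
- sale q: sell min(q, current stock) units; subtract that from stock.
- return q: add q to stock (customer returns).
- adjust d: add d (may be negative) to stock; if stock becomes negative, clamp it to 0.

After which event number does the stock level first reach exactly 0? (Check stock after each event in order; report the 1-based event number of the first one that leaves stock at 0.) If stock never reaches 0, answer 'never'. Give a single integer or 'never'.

Answer: 1

Derivation:
Processing events:
Start: stock = 6
  Event 1 (sale 22): sell min(22,6)=6. stock: 6 - 6 = 0. total_sold = 6
  Event 2 (adjust +0): 0 + 0 = 0
  Event 3 (sale 12): sell min(12,0)=0. stock: 0 - 0 = 0. total_sold = 6
  Event 4 (sale 3): sell min(3,0)=0. stock: 0 - 0 = 0. total_sold = 6
  Event 5 (sale 9): sell min(9,0)=0. stock: 0 - 0 = 0. total_sold = 6
  Event 6 (restock 20): 0 + 20 = 20
  Event 7 (sale 17): sell min(17,20)=17. stock: 20 - 17 = 3. total_sold = 23
  Event 8 (restock 7): 3 + 7 = 10
Final: stock = 10, total_sold = 23

First zero at event 1.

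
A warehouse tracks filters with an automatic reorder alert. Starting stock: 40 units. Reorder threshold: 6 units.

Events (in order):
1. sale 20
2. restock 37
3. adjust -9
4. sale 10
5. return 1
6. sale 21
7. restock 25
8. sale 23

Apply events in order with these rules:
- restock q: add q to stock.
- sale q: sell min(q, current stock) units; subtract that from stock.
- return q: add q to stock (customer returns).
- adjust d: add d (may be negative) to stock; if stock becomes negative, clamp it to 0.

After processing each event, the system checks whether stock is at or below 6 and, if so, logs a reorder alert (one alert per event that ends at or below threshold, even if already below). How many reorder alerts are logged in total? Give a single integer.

Answer: 0

Derivation:
Processing events:
Start: stock = 40
  Event 1 (sale 20): sell min(20,40)=20. stock: 40 - 20 = 20. total_sold = 20
  Event 2 (restock 37): 20 + 37 = 57
  Event 3 (adjust -9): 57 + -9 = 48
  Event 4 (sale 10): sell min(10,48)=10. stock: 48 - 10 = 38. total_sold = 30
  Event 5 (return 1): 38 + 1 = 39
  Event 6 (sale 21): sell min(21,39)=21. stock: 39 - 21 = 18. total_sold = 51
  Event 7 (restock 25): 18 + 25 = 43
  Event 8 (sale 23): sell min(23,43)=23. stock: 43 - 23 = 20. total_sold = 74
Final: stock = 20, total_sold = 74

Checking against threshold 6:
  After event 1: stock=20 > 6
  After event 2: stock=57 > 6
  After event 3: stock=48 > 6
  After event 4: stock=38 > 6
  After event 5: stock=39 > 6
  After event 6: stock=18 > 6
  After event 7: stock=43 > 6
  After event 8: stock=20 > 6
Alert events: []. Count = 0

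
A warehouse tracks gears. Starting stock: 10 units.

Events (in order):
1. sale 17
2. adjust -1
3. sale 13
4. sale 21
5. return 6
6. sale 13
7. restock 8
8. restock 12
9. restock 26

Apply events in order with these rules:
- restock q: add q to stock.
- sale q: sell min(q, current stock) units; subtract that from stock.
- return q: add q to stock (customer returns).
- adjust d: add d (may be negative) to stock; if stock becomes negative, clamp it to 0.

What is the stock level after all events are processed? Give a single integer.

Processing events:
Start: stock = 10
  Event 1 (sale 17): sell min(17,10)=10. stock: 10 - 10 = 0. total_sold = 10
  Event 2 (adjust -1): 0 + -1 = 0 (clamped to 0)
  Event 3 (sale 13): sell min(13,0)=0. stock: 0 - 0 = 0. total_sold = 10
  Event 4 (sale 21): sell min(21,0)=0. stock: 0 - 0 = 0. total_sold = 10
  Event 5 (return 6): 0 + 6 = 6
  Event 6 (sale 13): sell min(13,6)=6. stock: 6 - 6 = 0. total_sold = 16
  Event 7 (restock 8): 0 + 8 = 8
  Event 8 (restock 12): 8 + 12 = 20
  Event 9 (restock 26): 20 + 26 = 46
Final: stock = 46, total_sold = 16

Answer: 46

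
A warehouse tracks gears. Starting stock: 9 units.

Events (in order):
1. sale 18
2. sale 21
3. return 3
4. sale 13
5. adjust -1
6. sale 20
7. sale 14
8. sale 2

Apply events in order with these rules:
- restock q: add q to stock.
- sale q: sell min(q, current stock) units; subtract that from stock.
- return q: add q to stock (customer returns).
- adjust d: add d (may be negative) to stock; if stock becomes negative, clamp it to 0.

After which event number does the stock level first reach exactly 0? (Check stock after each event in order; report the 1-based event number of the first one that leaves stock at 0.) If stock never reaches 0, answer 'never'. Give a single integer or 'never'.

Answer: 1

Derivation:
Processing events:
Start: stock = 9
  Event 1 (sale 18): sell min(18,9)=9. stock: 9 - 9 = 0. total_sold = 9
  Event 2 (sale 21): sell min(21,0)=0. stock: 0 - 0 = 0. total_sold = 9
  Event 3 (return 3): 0 + 3 = 3
  Event 4 (sale 13): sell min(13,3)=3. stock: 3 - 3 = 0. total_sold = 12
  Event 5 (adjust -1): 0 + -1 = 0 (clamped to 0)
  Event 6 (sale 20): sell min(20,0)=0. stock: 0 - 0 = 0. total_sold = 12
  Event 7 (sale 14): sell min(14,0)=0. stock: 0 - 0 = 0. total_sold = 12
  Event 8 (sale 2): sell min(2,0)=0. stock: 0 - 0 = 0. total_sold = 12
Final: stock = 0, total_sold = 12

First zero at event 1.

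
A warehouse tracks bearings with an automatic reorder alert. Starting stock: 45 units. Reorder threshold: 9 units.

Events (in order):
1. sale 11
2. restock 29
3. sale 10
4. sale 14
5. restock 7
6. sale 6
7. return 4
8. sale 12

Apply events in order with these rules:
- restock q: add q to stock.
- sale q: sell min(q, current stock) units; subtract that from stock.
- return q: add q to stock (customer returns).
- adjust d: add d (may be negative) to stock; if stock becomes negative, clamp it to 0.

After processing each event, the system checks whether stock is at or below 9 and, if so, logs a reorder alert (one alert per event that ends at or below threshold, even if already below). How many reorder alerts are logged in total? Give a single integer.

Processing events:
Start: stock = 45
  Event 1 (sale 11): sell min(11,45)=11. stock: 45 - 11 = 34. total_sold = 11
  Event 2 (restock 29): 34 + 29 = 63
  Event 3 (sale 10): sell min(10,63)=10. stock: 63 - 10 = 53. total_sold = 21
  Event 4 (sale 14): sell min(14,53)=14. stock: 53 - 14 = 39. total_sold = 35
  Event 5 (restock 7): 39 + 7 = 46
  Event 6 (sale 6): sell min(6,46)=6. stock: 46 - 6 = 40. total_sold = 41
  Event 7 (return 4): 40 + 4 = 44
  Event 8 (sale 12): sell min(12,44)=12. stock: 44 - 12 = 32. total_sold = 53
Final: stock = 32, total_sold = 53

Checking against threshold 9:
  After event 1: stock=34 > 9
  After event 2: stock=63 > 9
  After event 3: stock=53 > 9
  After event 4: stock=39 > 9
  After event 5: stock=46 > 9
  After event 6: stock=40 > 9
  After event 7: stock=44 > 9
  After event 8: stock=32 > 9
Alert events: []. Count = 0

Answer: 0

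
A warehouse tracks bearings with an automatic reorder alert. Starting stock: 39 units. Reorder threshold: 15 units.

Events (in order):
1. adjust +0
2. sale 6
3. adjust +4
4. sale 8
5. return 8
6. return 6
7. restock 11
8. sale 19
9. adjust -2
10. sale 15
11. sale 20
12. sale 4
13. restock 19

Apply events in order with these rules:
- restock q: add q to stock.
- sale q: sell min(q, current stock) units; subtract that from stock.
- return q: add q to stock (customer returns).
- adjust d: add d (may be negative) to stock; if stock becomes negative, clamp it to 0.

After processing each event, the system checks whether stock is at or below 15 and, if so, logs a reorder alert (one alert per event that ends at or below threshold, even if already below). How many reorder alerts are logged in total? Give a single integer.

Answer: 2

Derivation:
Processing events:
Start: stock = 39
  Event 1 (adjust +0): 39 + 0 = 39
  Event 2 (sale 6): sell min(6,39)=6. stock: 39 - 6 = 33. total_sold = 6
  Event 3 (adjust +4): 33 + 4 = 37
  Event 4 (sale 8): sell min(8,37)=8. stock: 37 - 8 = 29. total_sold = 14
  Event 5 (return 8): 29 + 8 = 37
  Event 6 (return 6): 37 + 6 = 43
  Event 7 (restock 11): 43 + 11 = 54
  Event 8 (sale 19): sell min(19,54)=19. stock: 54 - 19 = 35. total_sold = 33
  Event 9 (adjust -2): 35 + -2 = 33
  Event 10 (sale 15): sell min(15,33)=15. stock: 33 - 15 = 18. total_sold = 48
  Event 11 (sale 20): sell min(20,18)=18. stock: 18 - 18 = 0. total_sold = 66
  Event 12 (sale 4): sell min(4,0)=0. stock: 0 - 0 = 0. total_sold = 66
  Event 13 (restock 19): 0 + 19 = 19
Final: stock = 19, total_sold = 66

Checking against threshold 15:
  After event 1: stock=39 > 15
  After event 2: stock=33 > 15
  After event 3: stock=37 > 15
  After event 4: stock=29 > 15
  After event 5: stock=37 > 15
  After event 6: stock=43 > 15
  After event 7: stock=54 > 15
  After event 8: stock=35 > 15
  After event 9: stock=33 > 15
  After event 10: stock=18 > 15
  After event 11: stock=0 <= 15 -> ALERT
  After event 12: stock=0 <= 15 -> ALERT
  After event 13: stock=19 > 15
Alert events: [11, 12]. Count = 2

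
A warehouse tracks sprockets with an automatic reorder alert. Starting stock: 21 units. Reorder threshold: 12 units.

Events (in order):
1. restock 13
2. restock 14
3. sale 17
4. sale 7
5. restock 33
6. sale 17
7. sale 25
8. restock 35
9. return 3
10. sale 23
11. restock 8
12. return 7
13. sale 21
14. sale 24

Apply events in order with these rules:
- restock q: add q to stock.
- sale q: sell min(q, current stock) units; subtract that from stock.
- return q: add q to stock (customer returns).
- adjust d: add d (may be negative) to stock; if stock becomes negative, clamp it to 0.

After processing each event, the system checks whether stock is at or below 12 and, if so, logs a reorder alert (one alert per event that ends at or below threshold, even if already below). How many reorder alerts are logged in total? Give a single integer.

Answer: 1

Derivation:
Processing events:
Start: stock = 21
  Event 1 (restock 13): 21 + 13 = 34
  Event 2 (restock 14): 34 + 14 = 48
  Event 3 (sale 17): sell min(17,48)=17. stock: 48 - 17 = 31. total_sold = 17
  Event 4 (sale 7): sell min(7,31)=7. stock: 31 - 7 = 24. total_sold = 24
  Event 5 (restock 33): 24 + 33 = 57
  Event 6 (sale 17): sell min(17,57)=17. stock: 57 - 17 = 40. total_sold = 41
  Event 7 (sale 25): sell min(25,40)=25. stock: 40 - 25 = 15. total_sold = 66
  Event 8 (restock 35): 15 + 35 = 50
  Event 9 (return 3): 50 + 3 = 53
  Event 10 (sale 23): sell min(23,53)=23. stock: 53 - 23 = 30. total_sold = 89
  Event 11 (restock 8): 30 + 8 = 38
  Event 12 (return 7): 38 + 7 = 45
  Event 13 (sale 21): sell min(21,45)=21. stock: 45 - 21 = 24. total_sold = 110
  Event 14 (sale 24): sell min(24,24)=24. stock: 24 - 24 = 0. total_sold = 134
Final: stock = 0, total_sold = 134

Checking against threshold 12:
  After event 1: stock=34 > 12
  After event 2: stock=48 > 12
  After event 3: stock=31 > 12
  After event 4: stock=24 > 12
  After event 5: stock=57 > 12
  After event 6: stock=40 > 12
  After event 7: stock=15 > 12
  After event 8: stock=50 > 12
  After event 9: stock=53 > 12
  After event 10: stock=30 > 12
  After event 11: stock=38 > 12
  After event 12: stock=45 > 12
  After event 13: stock=24 > 12
  After event 14: stock=0 <= 12 -> ALERT
Alert events: [14]. Count = 1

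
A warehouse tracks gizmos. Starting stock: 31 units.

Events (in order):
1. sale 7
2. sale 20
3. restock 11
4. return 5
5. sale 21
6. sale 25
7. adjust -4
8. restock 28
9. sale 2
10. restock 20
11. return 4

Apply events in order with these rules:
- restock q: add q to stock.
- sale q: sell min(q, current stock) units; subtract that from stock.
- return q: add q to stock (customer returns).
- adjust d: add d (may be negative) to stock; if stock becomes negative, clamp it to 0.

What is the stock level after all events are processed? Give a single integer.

Answer: 50

Derivation:
Processing events:
Start: stock = 31
  Event 1 (sale 7): sell min(7,31)=7. stock: 31 - 7 = 24. total_sold = 7
  Event 2 (sale 20): sell min(20,24)=20. stock: 24 - 20 = 4. total_sold = 27
  Event 3 (restock 11): 4 + 11 = 15
  Event 4 (return 5): 15 + 5 = 20
  Event 5 (sale 21): sell min(21,20)=20. stock: 20 - 20 = 0. total_sold = 47
  Event 6 (sale 25): sell min(25,0)=0. stock: 0 - 0 = 0. total_sold = 47
  Event 7 (adjust -4): 0 + -4 = 0 (clamped to 0)
  Event 8 (restock 28): 0 + 28 = 28
  Event 9 (sale 2): sell min(2,28)=2. stock: 28 - 2 = 26. total_sold = 49
  Event 10 (restock 20): 26 + 20 = 46
  Event 11 (return 4): 46 + 4 = 50
Final: stock = 50, total_sold = 49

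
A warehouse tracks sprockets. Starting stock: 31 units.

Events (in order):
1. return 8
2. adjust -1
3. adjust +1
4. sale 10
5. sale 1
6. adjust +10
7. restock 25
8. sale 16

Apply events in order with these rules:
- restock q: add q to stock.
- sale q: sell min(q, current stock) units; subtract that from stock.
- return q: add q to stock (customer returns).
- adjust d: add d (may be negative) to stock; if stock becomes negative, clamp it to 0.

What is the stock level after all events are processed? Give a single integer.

Processing events:
Start: stock = 31
  Event 1 (return 8): 31 + 8 = 39
  Event 2 (adjust -1): 39 + -1 = 38
  Event 3 (adjust +1): 38 + 1 = 39
  Event 4 (sale 10): sell min(10,39)=10. stock: 39 - 10 = 29. total_sold = 10
  Event 5 (sale 1): sell min(1,29)=1. stock: 29 - 1 = 28. total_sold = 11
  Event 6 (adjust +10): 28 + 10 = 38
  Event 7 (restock 25): 38 + 25 = 63
  Event 8 (sale 16): sell min(16,63)=16. stock: 63 - 16 = 47. total_sold = 27
Final: stock = 47, total_sold = 27

Answer: 47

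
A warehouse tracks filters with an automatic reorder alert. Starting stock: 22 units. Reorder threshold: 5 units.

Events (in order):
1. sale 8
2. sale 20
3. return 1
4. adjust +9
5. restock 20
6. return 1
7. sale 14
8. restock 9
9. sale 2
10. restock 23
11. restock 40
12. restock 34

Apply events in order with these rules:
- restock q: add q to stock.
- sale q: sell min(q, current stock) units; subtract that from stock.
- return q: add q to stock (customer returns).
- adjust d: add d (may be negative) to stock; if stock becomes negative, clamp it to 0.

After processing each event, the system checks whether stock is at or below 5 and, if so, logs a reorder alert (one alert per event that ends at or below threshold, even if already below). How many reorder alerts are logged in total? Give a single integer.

Processing events:
Start: stock = 22
  Event 1 (sale 8): sell min(8,22)=8. stock: 22 - 8 = 14. total_sold = 8
  Event 2 (sale 20): sell min(20,14)=14. stock: 14 - 14 = 0. total_sold = 22
  Event 3 (return 1): 0 + 1 = 1
  Event 4 (adjust +9): 1 + 9 = 10
  Event 5 (restock 20): 10 + 20 = 30
  Event 6 (return 1): 30 + 1 = 31
  Event 7 (sale 14): sell min(14,31)=14. stock: 31 - 14 = 17. total_sold = 36
  Event 8 (restock 9): 17 + 9 = 26
  Event 9 (sale 2): sell min(2,26)=2. stock: 26 - 2 = 24. total_sold = 38
  Event 10 (restock 23): 24 + 23 = 47
  Event 11 (restock 40): 47 + 40 = 87
  Event 12 (restock 34): 87 + 34 = 121
Final: stock = 121, total_sold = 38

Checking against threshold 5:
  After event 1: stock=14 > 5
  After event 2: stock=0 <= 5 -> ALERT
  After event 3: stock=1 <= 5 -> ALERT
  After event 4: stock=10 > 5
  After event 5: stock=30 > 5
  After event 6: stock=31 > 5
  After event 7: stock=17 > 5
  After event 8: stock=26 > 5
  After event 9: stock=24 > 5
  After event 10: stock=47 > 5
  After event 11: stock=87 > 5
  After event 12: stock=121 > 5
Alert events: [2, 3]. Count = 2

Answer: 2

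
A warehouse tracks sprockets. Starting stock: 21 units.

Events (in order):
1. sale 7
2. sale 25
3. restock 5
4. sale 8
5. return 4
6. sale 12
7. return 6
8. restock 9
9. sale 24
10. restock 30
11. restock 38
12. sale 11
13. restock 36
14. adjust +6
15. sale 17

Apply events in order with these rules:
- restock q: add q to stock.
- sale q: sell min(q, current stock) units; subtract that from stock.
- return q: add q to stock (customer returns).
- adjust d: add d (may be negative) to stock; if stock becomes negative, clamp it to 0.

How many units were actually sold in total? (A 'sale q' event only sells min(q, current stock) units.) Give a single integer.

Processing events:
Start: stock = 21
  Event 1 (sale 7): sell min(7,21)=7. stock: 21 - 7 = 14. total_sold = 7
  Event 2 (sale 25): sell min(25,14)=14. stock: 14 - 14 = 0. total_sold = 21
  Event 3 (restock 5): 0 + 5 = 5
  Event 4 (sale 8): sell min(8,5)=5. stock: 5 - 5 = 0. total_sold = 26
  Event 5 (return 4): 0 + 4 = 4
  Event 6 (sale 12): sell min(12,4)=4. stock: 4 - 4 = 0. total_sold = 30
  Event 7 (return 6): 0 + 6 = 6
  Event 8 (restock 9): 6 + 9 = 15
  Event 9 (sale 24): sell min(24,15)=15. stock: 15 - 15 = 0. total_sold = 45
  Event 10 (restock 30): 0 + 30 = 30
  Event 11 (restock 38): 30 + 38 = 68
  Event 12 (sale 11): sell min(11,68)=11. stock: 68 - 11 = 57. total_sold = 56
  Event 13 (restock 36): 57 + 36 = 93
  Event 14 (adjust +6): 93 + 6 = 99
  Event 15 (sale 17): sell min(17,99)=17. stock: 99 - 17 = 82. total_sold = 73
Final: stock = 82, total_sold = 73

Answer: 73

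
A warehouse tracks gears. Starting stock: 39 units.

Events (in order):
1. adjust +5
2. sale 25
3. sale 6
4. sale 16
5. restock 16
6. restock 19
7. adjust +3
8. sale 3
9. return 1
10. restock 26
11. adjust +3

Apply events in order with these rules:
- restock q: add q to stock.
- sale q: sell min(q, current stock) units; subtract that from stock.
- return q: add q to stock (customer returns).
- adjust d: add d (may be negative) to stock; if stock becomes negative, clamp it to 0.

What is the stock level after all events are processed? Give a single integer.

Answer: 65

Derivation:
Processing events:
Start: stock = 39
  Event 1 (adjust +5): 39 + 5 = 44
  Event 2 (sale 25): sell min(25,44)=25. stock: 44 - 25 = 19. total_sold = 25
  Event 3 (sale 6): sell min(6,19)=6. stock: 19 - 6 = 13. total_sold = 31
  Event 4 (sale 16): sell min(16,13)=13. stock: 13 - 13 = 0. total_sold = 44
  Event 5 (restock 16): 0 + 16 = 16
  Event 6 (restock 19): 16 + 19 = 35
  Event 7 (adjust +3): 35 + 3 = 38
  Event 8 (sale 3): sell min(3,38)=3. stock: 38 - 3 = 35. total_sold = 47
  Event 9 (return 1): 35 + 1 = 36
  Event 10 (restock 26): 36 + 26 = 62
  Event 11 (adjust +3): 62 + 3 = 65
Final: stock = 65, total_sold = 47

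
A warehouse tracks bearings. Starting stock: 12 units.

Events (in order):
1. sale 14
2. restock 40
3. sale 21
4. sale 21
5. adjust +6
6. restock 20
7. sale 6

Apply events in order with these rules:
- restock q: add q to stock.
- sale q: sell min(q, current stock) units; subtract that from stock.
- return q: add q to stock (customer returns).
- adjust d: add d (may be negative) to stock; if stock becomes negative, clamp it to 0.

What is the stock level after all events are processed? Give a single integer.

Answer: 20

Derivation:
Processing events:
Start: stock = 12
  Event 1 (sale 14): sell min(14,12)=12. stock: 12 - 12 = 0. total_sold = 12
  Event 2 (restock 40): 0 + 40 = 40
  Event 3 (sale 21): sell min(21,40)=21. stock: 40 - 21 = 19. total_sold = 33
  Event 4 (sale 21): sell min(21,19)=19. stock: 19 - 19 = 0. total_sold = 52
  Event 5 (adjust +6): 0 + 6 = 6
  Event 6 (restock 20): 6 + 20 = 26
  Event 7 (sale 6): sell min(6,26)=6. stock: 26 - 6 = 20. total_sold = 58
Final: stock = 20, total_sold = 58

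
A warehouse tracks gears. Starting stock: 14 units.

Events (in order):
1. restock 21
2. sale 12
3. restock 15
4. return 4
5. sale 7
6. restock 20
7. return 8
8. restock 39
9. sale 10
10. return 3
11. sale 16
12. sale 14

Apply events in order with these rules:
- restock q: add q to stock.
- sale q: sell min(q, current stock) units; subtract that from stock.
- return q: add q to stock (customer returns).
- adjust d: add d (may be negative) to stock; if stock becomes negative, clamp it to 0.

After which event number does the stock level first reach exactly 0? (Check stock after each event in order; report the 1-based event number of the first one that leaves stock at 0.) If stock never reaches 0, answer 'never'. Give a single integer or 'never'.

Processing events:
Start: stock = 14
  Event 1 (restock 21): 14 + 21 = 35
  Event 2 (sale 12): sell min(12,35)=12. stock: 35 - 12 = 23. total_sold = 12
  Event 3 (restock 15): 23 + 15 = 38
  Event 4 (return 4): 38 + 4 = 42
  Event 5 (sale 7): sell min(7,42)=7. stock: 42 - 7 = 35. total_sold = 19
  Event 6 (restock 20): 35 + 20 = 55
  Event 7 (return 8): 55 + 8 = 63
  Event 8 (restock 39): 63 + 39 = 102
  Event 9 (sale 10): sell min(10,102)=10. stock: 102 - 10 = 92. total_sold = 29
  Event 10 (return 3): 92 + 3 = 95
  Event 11 (sale 16): sell min(16,95)=16. stock: 95 - 16 = 79. total_sold = 45
  Event 12 (sale 14): sell min(14,79)=14. stock: 79 - 14 = 65. total_sold = 59
Final: stock = 65, total_sold = 59

Stock never reaches 0.

Answer: never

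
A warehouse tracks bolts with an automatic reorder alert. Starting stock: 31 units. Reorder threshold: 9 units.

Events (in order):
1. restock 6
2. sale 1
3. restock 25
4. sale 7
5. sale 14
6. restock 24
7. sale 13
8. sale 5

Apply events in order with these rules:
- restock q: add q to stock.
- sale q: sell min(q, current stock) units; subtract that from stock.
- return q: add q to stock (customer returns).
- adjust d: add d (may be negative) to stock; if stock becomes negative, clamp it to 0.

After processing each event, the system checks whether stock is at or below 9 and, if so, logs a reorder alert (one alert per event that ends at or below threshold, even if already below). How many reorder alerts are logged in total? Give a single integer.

Processing events:
Start: stock = 31
  Event 1 (restock 6): 31 + 6 = 37
  Event 2 (sale 1): sell min(1,37)=1. stock: 37 - 1 = 36. total_sold = 1
  Event 3 (restock 25): 36 + 25 = 61
  Event 4 (sale 7): sell min(7,61)=7. stock: 61 - 7 = 54. total_sold = 8
  Event 5 (sale 14): sell min(14,54)=14. stock: 54 - 14 = 40. total_sold = 22
  Event 6 (restock 24): 40 + 24 = 64
  Event 7 (sale 13): sell min(13,64)=13. stock: 64 - 13 = 51. total_sold = 35
  Event 8 (sale 5): sell min(5,51)=5. stock: 51 - 5 = 46. total_sold = 40
Final: stock = 46, total_sold = 40

Checking against threshold 9:
  After event 1: stock=37 > 9
  After event 2: stock=36 > 9
  After event 3: stock=61 > 9
  After event 4: stock=54 > 9
  After event 5: stock=40 > 9
  After event 6: stock=64 > 9
  After event 7: stock=51 > 9
  After event 8: stock=46 > 9
Alert events: []. Count = 0

Answer: 0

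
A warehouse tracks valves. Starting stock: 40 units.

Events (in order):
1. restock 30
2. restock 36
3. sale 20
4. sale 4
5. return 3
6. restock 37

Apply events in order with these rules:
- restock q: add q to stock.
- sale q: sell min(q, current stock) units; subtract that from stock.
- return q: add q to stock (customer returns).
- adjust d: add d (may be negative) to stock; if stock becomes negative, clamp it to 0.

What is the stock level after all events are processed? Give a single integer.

Answer: 122

Derivation:
Processing events:
Start: stock = 40
  Event 1 (restock 30): 40 + 30 = 70
  Event 2 (restock 36): 70 + 36 = 106
  Event 3 (sale 20): sell min(20,106)=20. stock: 106 - 20 = 86. total_sold = 20
  Event 4 (sale 4): sell min(4,86)=4. stock: 86 - 4 = 82. total_sold = 24
  Event 5 (return 3): 82 + 3 = 85
  Event 6 (restock 37): 85 + 37 = 122
Final: stock = 122, total_sold = 24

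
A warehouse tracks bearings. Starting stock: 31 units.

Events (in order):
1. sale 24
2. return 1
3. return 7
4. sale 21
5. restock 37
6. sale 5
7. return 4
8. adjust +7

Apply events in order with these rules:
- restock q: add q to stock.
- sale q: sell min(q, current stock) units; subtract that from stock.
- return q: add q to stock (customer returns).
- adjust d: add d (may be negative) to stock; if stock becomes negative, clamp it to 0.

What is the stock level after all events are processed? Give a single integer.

Answer: 43

Derivation:
Processing events:
Start: stock = 31
  Event 1 (sale 24): sell min(24,31)=24. stock: 31 - 24 = 7. total_sold = 24
  Event 2 (return 1): 7 + 1 = 8
  Event 3 (return 7): 8 + 7 = 15
  Event 4 (sale 21): sell min(21,15)=15. stock: 15 - 15 = 0. total_sold = 39
  Event 5 (restock 37): 0 + 37 = 37
  Event 6 (sale 5): sell min(5,37)=5. stock: 37 - 5 = 32. total_sold = 44
  Event 7 (return 4): 32 + 4 = 36
  Event 8 (adjust +7): 36 + 7 = 43
Final: stock = 43, total_sold = 44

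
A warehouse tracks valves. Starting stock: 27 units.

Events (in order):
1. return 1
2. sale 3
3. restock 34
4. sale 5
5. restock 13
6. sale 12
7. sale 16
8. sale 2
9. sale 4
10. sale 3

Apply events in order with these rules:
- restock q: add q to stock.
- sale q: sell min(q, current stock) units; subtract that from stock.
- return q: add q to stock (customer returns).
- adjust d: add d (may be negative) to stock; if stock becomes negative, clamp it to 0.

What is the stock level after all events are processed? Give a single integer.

Answer: 30

Derivation:
Processing events:
Start: stock = 27
  Event 1 (return 1): 27 + 1 = 28
  Event 2 (sale 3): sell min(3,28)=3. stock: 28 - 3 = 25. total_sold = 3
  Event 3 (restock 34): 25 + 34 = 59
  Event 4 (sale 5): sell min(5,59)=5. stock: 59 - 5 = 54. total_sold = 8
  Event 5 (restock 13): 54 + 13 = 67
  Event 6 (sale 12): sell min(12,67)=12. stock: 67 - 12 = 55. total_sold = 20
  Event 7 (sale 16): sell min(16,55)=16. stock: 55 - 16 = 39. total_sold = 36
  Event 8 (sale 2): sell min(2,39)=2. stock: 39 - 2 = 37. total_sold = 38
  Event 9 (sale 4): sell min(4,37)=4. stock: 37 - 4 = 33. total_sold = 42
  Event 10 (sale 3): sell min(3,33)=3. stock: 33 - 3 = 30. total_sold = 45
Final: stock = 30, total_sold = 45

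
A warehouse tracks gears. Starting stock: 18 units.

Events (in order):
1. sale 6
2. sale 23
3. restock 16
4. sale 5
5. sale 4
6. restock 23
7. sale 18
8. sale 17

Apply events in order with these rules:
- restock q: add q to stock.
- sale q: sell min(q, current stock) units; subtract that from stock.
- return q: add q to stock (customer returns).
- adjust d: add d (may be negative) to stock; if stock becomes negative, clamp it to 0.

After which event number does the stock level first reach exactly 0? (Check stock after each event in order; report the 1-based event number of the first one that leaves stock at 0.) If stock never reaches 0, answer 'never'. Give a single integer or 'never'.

Processing events:
Start: stock = 18
  Event 1 (sale 6): sell min(6,18)=6. stock: 18 - 6 = 12. total_sold = 6
  Event 2 (sale 23): sell min(23,12)=12. stock: 12 - 12 = 0. total_sold = 18
  Event 3 (restock 16): 0 + 16 = 16
  Event 4 (sale 5): sell min(5,16)=5. stock: 16 - 5 = 11. total_sold = 23
  Event 5 (sale 4): sell min(4,11)=4. stock: 11 - 4 = 7. total_sold = 27
  Event 6 (restock 23): 7 + 23 = 30
  Event 7 (sale 18): sell min(18,30)=18. stock: 30 - 18 = 12. total_sold = 45
  Event 8 (sale 17): sell min(17,12)=12. stock: 12 - 12 = 0. total_sold = 57
Final: stock = 0, total_sold = 57

First zero at event 2.

Answer: 2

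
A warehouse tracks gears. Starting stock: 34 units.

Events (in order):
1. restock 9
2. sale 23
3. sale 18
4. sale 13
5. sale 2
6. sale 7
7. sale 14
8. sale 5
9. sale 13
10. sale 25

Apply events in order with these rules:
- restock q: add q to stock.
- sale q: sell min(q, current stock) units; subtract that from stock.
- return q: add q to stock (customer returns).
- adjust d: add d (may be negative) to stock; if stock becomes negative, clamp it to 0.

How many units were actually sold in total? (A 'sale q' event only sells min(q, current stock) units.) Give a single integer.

Processing events:
Start: stock = 34
  Event 1 (restock 9): 34 + 9 = 43
  Event 2 (sale 23): sell min(23,43)=23. stock: 43 - 23 = 20. total_sold = 23
  Event 3 (sale 18): sell min(18,20)=18. stock: 20 - 18 = 2. total_sold = 41
  Event 4 (sale 13): sell min(13,2)=2. stock: 2 - 2 = 0. total_sold = 43
  Event 5 (sale 2): sell min(2,0)=0. stock: 0 - 0 = 0. total_sold = 43
  Event 6 (sale 7): sell min(7,0)=0. stock: 0 - 0 = 0. total_sold = 43
  Event 7 (sale 14): sell min(14,0)=0. stock: 0 - 0 = 0. total_sold = 43
  Event 8 (sale 5): sell min(5,0)=0. stock: 0 - 0 = 0. total_sold = 43
  Event 9 (sale 13): sell min(13,0)=0. stock: 0 - 0 = 0. total_sold = 43
  Event 10 (sale 25): sell min(25,0)=0. stock: 0 - 0 = 0. total_sold = 43
Final: stock = 0, total_sold = 43

Answer: 43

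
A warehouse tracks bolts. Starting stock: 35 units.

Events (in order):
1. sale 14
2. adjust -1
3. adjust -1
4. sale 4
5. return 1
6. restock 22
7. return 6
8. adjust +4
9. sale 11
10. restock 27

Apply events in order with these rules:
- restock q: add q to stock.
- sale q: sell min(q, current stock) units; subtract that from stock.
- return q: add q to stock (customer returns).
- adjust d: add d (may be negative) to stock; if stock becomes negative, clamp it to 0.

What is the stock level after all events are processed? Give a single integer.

Answer: 64

Derivation:
Processing events:
Start: stock = 35
  Event 1 (sale 14): sell min(14,35)=14. stock: 35 - 14 = 21. total_sold = 14
  Event 2 (adjust -1): 21 + -1 = 20
  Event 3 (adjust -1): 20 + -1 = 19
  Event 4 (sale 4): sell min(4,19)=4. stock: 19 - 4 = 15. total_sold = 18
  Event 5 (return 1): 15 + 1 = 16
  Event 6 (restock 22): 16 + 22 = 38
  Event 7 (return 6): 38 + 6 = 44
  Event 8 (adjust +4): 44 + 4 = 48
  Event 9 (sale 11): sell min(11,48)=11. stock: 48 - 11 = 37. total_sold = 29
  Event 10 (restock 27): 37 + 27 = 64
Final: stock = 64, total_sold = 29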